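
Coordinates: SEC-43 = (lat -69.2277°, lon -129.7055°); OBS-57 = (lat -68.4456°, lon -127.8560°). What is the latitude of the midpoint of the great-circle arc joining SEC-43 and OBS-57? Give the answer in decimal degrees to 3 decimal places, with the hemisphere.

68.839°S

Bx = cos φ₂ cos Δλ = 0.367193,  By = cos φ₂ sin Δλ = 0.011857
φₘ = atan2(sin φ₁ + sin φ₂, √((cos φ₁ + Bx)² + By²)) = -68.83916°
λₘ = λ₁ + atan2(By, cos φ₁ + Bx) = -128.76445°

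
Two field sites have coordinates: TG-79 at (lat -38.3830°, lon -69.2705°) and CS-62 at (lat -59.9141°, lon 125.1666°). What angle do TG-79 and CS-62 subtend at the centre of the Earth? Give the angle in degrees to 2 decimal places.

80.98°

Δφ = -21.5311°,  Δλ = -165.5629°
a = sin²(Δφ/2) + cos φ₁ cos φ₂ sin²(Δλ/2) = 0.421643
c = 2·arcsin(√a) = 1.413433 rad = 80.9837°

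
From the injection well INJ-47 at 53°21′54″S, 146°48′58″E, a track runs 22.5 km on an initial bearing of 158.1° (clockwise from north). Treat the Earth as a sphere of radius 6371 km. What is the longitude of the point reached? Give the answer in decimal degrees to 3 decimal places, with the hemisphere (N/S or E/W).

INJ-47: φ = -53.36500°, λ = +146.81611°
δ = d/R = 22.5/6371 = 0.003532 rad
φ₂ = arcsin(sin φ₁ cos δ + cos φ₁ sin δ cos θ)
   = arcsin(-0.80245·0.99999 + 0.59672·0.00353·-0.92784) = -53.55268°
λ₂ = λ₁ + atan2(sin θ sin δ cos φ₁, cos δ − sin φ₁ sin φ₂) = 146.94315°

146.943°E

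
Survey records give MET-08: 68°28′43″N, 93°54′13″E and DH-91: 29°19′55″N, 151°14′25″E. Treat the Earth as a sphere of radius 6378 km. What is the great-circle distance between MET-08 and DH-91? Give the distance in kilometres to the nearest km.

5685 km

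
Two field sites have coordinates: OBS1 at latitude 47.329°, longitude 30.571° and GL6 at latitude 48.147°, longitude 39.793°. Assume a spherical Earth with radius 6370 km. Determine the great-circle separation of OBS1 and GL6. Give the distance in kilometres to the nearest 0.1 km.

695.1 km

Δφ = 0.8180°,  Δλ = 9.2220°
a = sin²(Δφ/2) + cos φ₁ cos φ₂ sin²(Δλ/2) = 0.002974
c = 2·arcsin(√a) = 0.109115 rad = 6.2518°
d = R·c = 6370 × 0.109115 = 695.1 km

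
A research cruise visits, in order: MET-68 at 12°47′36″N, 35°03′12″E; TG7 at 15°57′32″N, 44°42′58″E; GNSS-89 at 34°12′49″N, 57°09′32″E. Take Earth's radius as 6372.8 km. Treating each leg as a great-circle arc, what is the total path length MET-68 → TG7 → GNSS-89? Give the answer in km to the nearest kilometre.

3480 km

MET-68: φ = +12.79333°, λ = +35.05333°
TG7: φ = +15.95889°, λ = +44.71611°
GNSS-89: φ = +34.21361°, λ = +57.15889°
MET-68→TG7: c = 0.172421 rad, d = 1098.81 km
TG7→GNSS-89: c = 0.373658 rad, d = 2381.25 km
Total = 1098.81 + 2381.25 = 3480.05 km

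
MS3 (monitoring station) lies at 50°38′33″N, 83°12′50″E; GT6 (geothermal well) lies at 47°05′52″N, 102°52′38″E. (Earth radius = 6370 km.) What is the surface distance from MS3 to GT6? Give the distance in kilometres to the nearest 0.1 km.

MS3: φ = +50.64250°, λ = +83.21389°
GT6: φ = +47.09778°, λ = +102.87722°
Δφ = -3.5447°,  Δλ = 19.6633°
a = sin²(Δφ/2) + cos φ₁ cos φ₂ sin²(Δλ/2) = 0.013544
c = 2·arcsin(√a) = 0.233283 rad = 13.3662°
d = R·c = 6370 × 0.233283 = 1486.0 km

1486.0 km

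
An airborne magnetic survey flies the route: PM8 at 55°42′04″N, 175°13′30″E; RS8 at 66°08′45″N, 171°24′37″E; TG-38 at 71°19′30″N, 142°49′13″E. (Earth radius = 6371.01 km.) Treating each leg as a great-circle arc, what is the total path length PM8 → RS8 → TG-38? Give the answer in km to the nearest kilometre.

2451 km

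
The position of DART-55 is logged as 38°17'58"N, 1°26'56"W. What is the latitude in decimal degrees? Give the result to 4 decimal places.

38° + 17′/60 + 58″/3600 = 38 + 0.28333 + 0.01611 = 38.2994°

38.2994°N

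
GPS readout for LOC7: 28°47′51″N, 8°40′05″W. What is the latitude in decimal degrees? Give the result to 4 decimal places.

28° + 47′/60 + 51″/3600 = 28 + 0.78333 + 0.01417 = 28.7975°

28.7975°N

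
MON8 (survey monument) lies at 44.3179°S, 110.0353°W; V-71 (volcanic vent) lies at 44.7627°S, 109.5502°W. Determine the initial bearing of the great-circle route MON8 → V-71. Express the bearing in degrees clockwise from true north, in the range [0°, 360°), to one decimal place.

Δλ = 0.4851°
y = sin Δλ · cos φ₂ = 0.006011
x = cos φ₁ sin φ₂ − sin φ₁ cos φ₂ cos Δλ = -0.007781
θ = atan2(y, x) = 142.3107° → 142.3107° (mod 360°)

142.3°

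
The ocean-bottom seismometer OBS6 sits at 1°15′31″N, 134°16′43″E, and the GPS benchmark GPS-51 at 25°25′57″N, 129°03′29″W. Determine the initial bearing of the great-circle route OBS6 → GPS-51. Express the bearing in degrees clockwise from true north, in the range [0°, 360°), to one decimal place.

64.3°

OBS6: φ = +1.25861°, λ = +134.27861°
GPS-51: φ = +25.43250°, λ = -129.05806°
Δλ = 96.6633°
y = sin Δλ · cos φ₂ = 0.896992
x = cos φ₁ sin φ₂ − sin φ₁ cos φ₂ cos Δλ = 0.431646
θ = atan2(y, x) = 64.3025° → 64.3025° (mod 360°)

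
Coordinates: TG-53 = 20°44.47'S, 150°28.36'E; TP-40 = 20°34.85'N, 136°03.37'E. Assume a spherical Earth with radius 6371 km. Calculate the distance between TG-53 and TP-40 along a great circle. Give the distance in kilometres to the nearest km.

TG-53: φ = -20.74117°, λ = +150.47267°
TP-40: φ = +20.58083°, λ = +136.05617°
Δφ = 41.3220°,  Δλ = -14.4165°
a = sin²(Δφ/2) + cos φ₁ cos φ₂ sin²(Δλ/2) = 0.138279
c = 2·arcsin(√a) = 0.762021 rad = 43.6606°
d = R·c = 6371 × 0.762021 = 4854.8 km

4855 km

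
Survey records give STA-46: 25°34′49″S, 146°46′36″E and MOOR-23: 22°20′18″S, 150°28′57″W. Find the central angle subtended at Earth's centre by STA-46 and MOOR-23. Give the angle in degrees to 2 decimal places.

56.89°

STA-46: φ = -25.58028°, λ = +146.77667°
MOOR-23: φ = -22.33833°, λ = -150.48250°
Δφ = 3.2419°,  Δλ = 62.7408°
a = sin²(Δφ/2) + cos φ₁ cos φ₂ sin²(Δλ/2) = 0.226887
c = 2·arcsin(√a) = 0.992944 rad = 56.8915°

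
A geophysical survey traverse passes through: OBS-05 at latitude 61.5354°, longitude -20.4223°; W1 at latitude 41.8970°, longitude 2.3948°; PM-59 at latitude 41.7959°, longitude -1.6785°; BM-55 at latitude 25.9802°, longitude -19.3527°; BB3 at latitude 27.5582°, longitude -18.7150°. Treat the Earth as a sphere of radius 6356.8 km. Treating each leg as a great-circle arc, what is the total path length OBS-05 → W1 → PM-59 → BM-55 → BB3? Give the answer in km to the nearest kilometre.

5561 km

OBS-05→W1: c = 0.417585 rad, d = 2654.50 km
W1→PM-59: c = 0.052984 rad, d = 336.81 km
PM-59→BM-55: c = 0.374995 rad, d = 2383.77 km
BM-55→BB3: c = 0.029279 rad, d = 186.12 km
Total = 2654.50 + 336.81 + 2383.77 + 186.12 = 5561.20 km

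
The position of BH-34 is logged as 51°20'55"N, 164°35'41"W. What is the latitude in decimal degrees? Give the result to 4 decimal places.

51° + 20′/60 + 55″/3600 = 51 + 0.33333 + 0.01528 = 51.3486°

51.3486°N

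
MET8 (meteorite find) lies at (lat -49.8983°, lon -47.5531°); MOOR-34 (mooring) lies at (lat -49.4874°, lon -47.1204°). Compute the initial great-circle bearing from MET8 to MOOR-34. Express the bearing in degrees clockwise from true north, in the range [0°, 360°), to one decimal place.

Δλ = 0.4327°
y = sin Δλ · cos φ₂ = 0.004906
x = cos φ₁ sin φ₂ − sin φ₁ cos φ₂ cos Δλ = 0.007157
θ = atan2(y, x) = 34.4281° → 34.4281° (mod 360°)

34.4°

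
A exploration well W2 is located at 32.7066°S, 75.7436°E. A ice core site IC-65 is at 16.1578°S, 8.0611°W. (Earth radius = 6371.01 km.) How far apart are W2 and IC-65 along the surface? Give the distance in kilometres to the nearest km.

Δφ = 16.5488°,  Δλ = -83.8047°
a = sin²(Δφ/2) + cos φ₁ cos φ₂ sin²(Δλ/2) = 0.381206
c = 2·arcsin(√a) = 1.330915 rad = 76.2558°
d = R·c = 6371.01 × 1.330915 = 8479.3 km

8479 km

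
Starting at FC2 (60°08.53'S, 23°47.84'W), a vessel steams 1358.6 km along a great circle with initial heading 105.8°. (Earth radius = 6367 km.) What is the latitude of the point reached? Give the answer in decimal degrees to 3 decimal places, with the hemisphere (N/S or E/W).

FC2: φ = -60.14217°, λ = -23.79733°
δ = d/R = 1358.6/6367 = 0.213381 rad
φ₂ = arcsin(sin φ₁ cos δ + cos φ₁ sin δ cos θ)
   = arcsin(-0.86726·0.97732 + 0.49785·0.21177·-0.27228) = -61.19921°
λ₂ = λ₁ + atan2(sin θ sin δ cos φ₁, cos δ − sin φ₁ sin φ₂) = 1.22392°

61.199°S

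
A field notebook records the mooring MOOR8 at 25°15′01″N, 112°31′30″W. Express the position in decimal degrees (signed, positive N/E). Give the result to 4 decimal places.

+25.2503°, -112.5250°

lat: 25.2503° N → +25.2503°
lon: 112.5250° W → -112.5250°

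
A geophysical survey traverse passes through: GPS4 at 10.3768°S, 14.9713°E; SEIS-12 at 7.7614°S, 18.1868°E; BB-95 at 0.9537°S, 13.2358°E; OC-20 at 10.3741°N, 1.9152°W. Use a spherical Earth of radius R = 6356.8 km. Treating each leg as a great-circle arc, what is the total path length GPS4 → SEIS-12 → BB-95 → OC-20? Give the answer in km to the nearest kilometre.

GPS4→SEIS-12: c = 0.071794 rad, d = 456.38 km
SEIS-12→BB-95: c = 0.146739 rad, d = 932.79 km
BB-95→OC-20: c = 0.329102 rad, d = 2092.04 km
Total = 456.38 + 932.79 + 2092.04 = 3481.21 km

3481 km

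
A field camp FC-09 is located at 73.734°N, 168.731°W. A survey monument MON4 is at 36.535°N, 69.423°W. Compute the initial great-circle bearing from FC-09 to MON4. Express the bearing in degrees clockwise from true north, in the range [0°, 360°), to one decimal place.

Δλ = 99.3080°
y = sin Δλ · cos φ₂ = 0.792914
x = cos φ₁ sin φ₂ − sin φ₁ cos φ₂ cos Δλ = 0.291502
θ = atan2(y, x) = 69.8149° → 69.8149° (mod 360°)

69.8°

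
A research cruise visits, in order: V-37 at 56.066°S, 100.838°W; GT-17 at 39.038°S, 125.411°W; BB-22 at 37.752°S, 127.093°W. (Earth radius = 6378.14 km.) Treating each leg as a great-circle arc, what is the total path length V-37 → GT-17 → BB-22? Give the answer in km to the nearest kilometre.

2824 km

V-37→GT-17: c = 0.410575 rad, d = 2618.70 km
GT-17→BB-22: c = 0.032141 rad, d = 205.00 km
Total = 2618.70 + 205.00 = 2823.70 km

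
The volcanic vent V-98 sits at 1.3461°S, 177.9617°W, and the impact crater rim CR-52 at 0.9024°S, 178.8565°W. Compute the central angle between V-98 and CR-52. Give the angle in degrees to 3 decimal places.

0.999°

Δφ = 0.4437°,  Δλ = -0.8948°
a = sin²(Δφ/2) + cos φ₁ cos φ₂ sin²(Δλ/2) = 0.000076
c = 2·arcsin(√a) = 0.017429 rad = 0.9986°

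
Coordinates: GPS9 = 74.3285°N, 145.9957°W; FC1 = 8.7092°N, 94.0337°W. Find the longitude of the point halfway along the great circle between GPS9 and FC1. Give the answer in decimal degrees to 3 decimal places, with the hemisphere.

104.471°W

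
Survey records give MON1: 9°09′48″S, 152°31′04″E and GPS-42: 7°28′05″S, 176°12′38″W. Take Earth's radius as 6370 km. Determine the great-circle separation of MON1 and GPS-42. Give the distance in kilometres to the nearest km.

3444 km

MON1: φ = -9.16333°, λ = +152.51778°
GPS-42: φ = -7.46806°, λ = -176.21056°
Δφ = 1.6953°,  Δλ = 31.2717°
a = sin²(Δφ/2) + cos φ₁ cos φ₂ sin²(Δλ/2) = 0.071326
c = 2·arcsin(√a) = 0.540700 rad = 30.9798°
d = R·c = 6370 × 0.540700 = 3444.3 km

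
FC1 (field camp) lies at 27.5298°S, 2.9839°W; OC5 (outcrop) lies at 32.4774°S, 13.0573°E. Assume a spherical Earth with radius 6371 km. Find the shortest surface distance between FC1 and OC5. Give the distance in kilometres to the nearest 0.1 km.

1637.6 km

Δφ = -4.9476°,  Δλ = 16.0412°
a = sin²(Δφ/2) + cos φ₁ cos φ₂ sin²(Δλ/2) = 0.016427
c = 2·arcsin(√a) = 0.257042 rad = 14.7274°
d = R·c = 6371 × 0.257042 = 1637.6 km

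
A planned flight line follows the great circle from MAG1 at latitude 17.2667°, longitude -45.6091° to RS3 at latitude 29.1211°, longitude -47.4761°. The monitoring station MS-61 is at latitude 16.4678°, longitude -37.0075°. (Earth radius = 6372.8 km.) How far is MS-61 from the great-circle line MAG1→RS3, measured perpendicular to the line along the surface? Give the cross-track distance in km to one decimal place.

899.0 km

δ₁₃ = central angle MAG1→MS-61 = 0.144330 rad  (haversine)
θ₁₃ = bearing MAG1→MS-61 = 94.283°,  θ₁₂ = bearing MAG1→RS3 = 352.117°
dₓₜ = R·arcsin(sin δ₁₃ · sin(θ₁₃ − θ₁₂)) = 6372.8·arcsin(0.14383·sin(-257.834°)) = 898.990 km
|dₓₜ| = 898.990 km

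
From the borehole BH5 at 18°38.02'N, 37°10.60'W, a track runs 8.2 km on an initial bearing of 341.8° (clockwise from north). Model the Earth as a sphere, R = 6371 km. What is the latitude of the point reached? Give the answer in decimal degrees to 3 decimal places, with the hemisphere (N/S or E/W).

BH5: φ = +18.63367°, λ = -37.17667°
δ = d/R = 8.2/6371 = 0.001287 rad
φ₂ = arcsin(sin φ₁ cos δ + cos φ₁ sin δ cos θ)
   = arcsin(0.31952·1.00000 + 0.94758·0.00129·0.94997) = 18.70372°
λ₂ = λ₁ + atan2(sin θ sin δ cos φ₁, cos δ − sin φ₁ sin φ₂) = -37.20098°

18.704°N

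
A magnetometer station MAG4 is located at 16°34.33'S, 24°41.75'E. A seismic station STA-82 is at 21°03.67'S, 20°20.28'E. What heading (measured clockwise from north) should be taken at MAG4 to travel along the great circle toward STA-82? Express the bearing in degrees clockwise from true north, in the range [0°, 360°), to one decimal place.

221.9°

MAG4: φ = -16.57217°, λ = +24.69583°
STA-82: φ = -21.06117°, λ = +20.33800°
Δλ = -4.3578°
y = sin Δλ · cos φ₂ = -0.070909
x = cos φ₁ sin φ₂ − sin φ₁ cos φ₂ cos Δλ = -0.079037
θ = atan2(y, x) = -138.1027° → 221.8973° (mod 360°)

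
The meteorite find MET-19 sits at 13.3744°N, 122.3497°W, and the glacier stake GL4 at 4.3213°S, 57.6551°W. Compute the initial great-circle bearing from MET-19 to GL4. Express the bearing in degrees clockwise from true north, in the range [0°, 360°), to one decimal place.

Δλ = 64.6946°
y = sin Δλ · cos φ₂ = 0.901472
x = cos φ₁ sin φ₂ − sin φ₁ cos φ₂ cos Δλ = -0.171898
θ = atan2(y, x) = 100.7959° → 100.7959° (mod 360°)

100.8°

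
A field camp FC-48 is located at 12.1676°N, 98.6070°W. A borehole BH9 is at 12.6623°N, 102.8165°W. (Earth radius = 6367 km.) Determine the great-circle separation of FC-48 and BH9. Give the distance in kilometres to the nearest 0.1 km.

Δφ = 0.4947°,  Δλ = -4.2095°
a = sin²(Δφ/2) + cos φ₁ cos φ₂ sin²(Δλ/2) = 0.001305
c = 2·arcsin(√a) = 0.072268 rad = 4.1407°
d = R·c = 6367 × 0.072268 = 460.1 km

460.1 km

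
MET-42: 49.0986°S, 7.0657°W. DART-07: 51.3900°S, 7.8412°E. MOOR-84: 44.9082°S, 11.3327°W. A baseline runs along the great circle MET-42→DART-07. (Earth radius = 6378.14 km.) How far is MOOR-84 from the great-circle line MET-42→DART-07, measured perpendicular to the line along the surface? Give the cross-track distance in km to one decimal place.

δ₁₃ = central angle MET-42→MOOR-84 = 0.089009 rad  (haversine)
θ₁₃ = bearing MET-42→MOOR-84 = 323.643°,  θ₁₂ = bearing MET-42→DART-07 = 109.185°
dₓₜ = R·arcsin(sin δ₁₃ · sin(θ₁₃ − θ₁₂)) = 6378.14·arcsin(0.08889·sin(214.458°)) = -320.919 km
|dₓₜ| = 320.919 km

320.9 km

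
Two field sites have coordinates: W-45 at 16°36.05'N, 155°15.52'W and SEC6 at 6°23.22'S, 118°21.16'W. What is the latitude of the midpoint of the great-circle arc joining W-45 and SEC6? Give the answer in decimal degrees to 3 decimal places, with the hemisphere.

5.382°N

W-45: φ = +16.60083°, λ = -155.25867°
SEC6: φ = -6.38700°, λ = -118.35267°
Bx = cos φ₂ cos Δλ = 0.794659,  By = cos φ₂ sin Δλ = 0.596777
φₘ = atan2(sin φ₁ + sin φ₂, √((cos φ₁ + Bx)² + By²)) = 5.38205°
λₘ = λ₁ + atan2(By, cos φ₁ + Bx) = -136.45824°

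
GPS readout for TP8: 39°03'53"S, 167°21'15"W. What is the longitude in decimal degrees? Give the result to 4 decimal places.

167.3542°W

167° + 21′/60 + 15″/3600 = 167 + 0.35000 + 0.00417 = 167.3542°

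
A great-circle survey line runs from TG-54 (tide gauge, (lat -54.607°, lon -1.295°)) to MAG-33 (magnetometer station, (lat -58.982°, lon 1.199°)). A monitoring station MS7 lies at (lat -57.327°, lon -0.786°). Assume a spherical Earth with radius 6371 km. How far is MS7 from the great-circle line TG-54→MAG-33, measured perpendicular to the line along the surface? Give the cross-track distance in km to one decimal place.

δ₁₃ = central angle TG-54→MS7 = 0.047732 rad  (haversine)
θ₁₃ = bearing TG-54→MS7 = 174.231°,  θ₁₂ = bearing TG-54→MAG-33 = 163.700°
dₓₜ = R·arcsin(sin δ₁₃ · sin(θ₁₃ − θ₁₂)) = 6371·arcsin(0.04771·sin(10.532°)) = 55.562 km
|dₓₜ| = 55.562 km

55.6 km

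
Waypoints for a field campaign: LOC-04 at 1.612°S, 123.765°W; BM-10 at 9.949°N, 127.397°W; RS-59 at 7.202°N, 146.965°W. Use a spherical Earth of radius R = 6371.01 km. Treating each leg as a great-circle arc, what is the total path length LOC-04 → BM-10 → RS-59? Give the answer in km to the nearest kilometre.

LOC-04→BM-10: c = 0.211418 rad, d = 1346.94 km
BM-10→RS-59: c = 0.341023 rad, d = 2172.66 km
Total = 1346.94 + 2172.66 = 3519.61 km

3520 km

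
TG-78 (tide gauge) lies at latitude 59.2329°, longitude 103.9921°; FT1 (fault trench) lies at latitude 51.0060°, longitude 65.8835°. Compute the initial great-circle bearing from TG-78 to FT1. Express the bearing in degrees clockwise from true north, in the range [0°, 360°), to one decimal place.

265.9°

Δλ = -38.1086°
y = sin Δλ · cos φ₂ = -0.388337
x = cos φ₁ sin φ₂ − sin φ₁ cos φ₂ cos Δλ = -0.027844
θ = atan2(y, x) = -94.1012° → 265.8988° (mod 360°)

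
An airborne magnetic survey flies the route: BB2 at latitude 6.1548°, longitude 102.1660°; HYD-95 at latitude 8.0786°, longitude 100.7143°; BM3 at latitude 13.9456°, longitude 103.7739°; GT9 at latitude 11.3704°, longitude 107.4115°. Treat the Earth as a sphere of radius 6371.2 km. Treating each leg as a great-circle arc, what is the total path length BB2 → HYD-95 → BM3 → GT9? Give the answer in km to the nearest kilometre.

1488 km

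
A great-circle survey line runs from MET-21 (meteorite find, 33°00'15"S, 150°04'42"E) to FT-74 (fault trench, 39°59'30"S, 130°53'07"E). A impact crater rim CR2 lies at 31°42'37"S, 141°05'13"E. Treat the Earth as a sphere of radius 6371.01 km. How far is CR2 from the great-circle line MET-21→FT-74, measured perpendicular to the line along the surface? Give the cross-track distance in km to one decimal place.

MET-21: φ = -33.00417°, λ = +150.07833°
FT-74: φ = -39.99167°, λ = +130.88528°
CR2: φ = -31.71028°, λ = +141.08694°
δ₁₃ = central angle MET-21→CR2 = 0.134428 rad  (haversine)
θ₁₃ = bearing MET-21→CR2 = 277.238°,  θ₁₂ = bearing MET-21→FT-74 = 240.097°
dₓₜ = R·arcsin(sin δ₁₃ · sin(θ₁₃ − θ₁₂)) = 6371.01·arcsin(0.13402·sin(37.141°)) = 516.112 km
|dₓₜ| = 516.112 km

516.1 km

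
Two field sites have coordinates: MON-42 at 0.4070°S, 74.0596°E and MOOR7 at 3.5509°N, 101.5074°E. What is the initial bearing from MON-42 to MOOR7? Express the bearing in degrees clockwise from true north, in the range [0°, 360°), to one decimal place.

Δλ = 27.4478°
y = sin Δλ · cos φ₂ = 0.460055
x = cos φ₁ sin φ₂ − sin φ₁ cos φ₂ cos Δλ = 0.068225
θ = atan2(y, x) = 81.5646° → 81.5646° (mod 360°)

81.6°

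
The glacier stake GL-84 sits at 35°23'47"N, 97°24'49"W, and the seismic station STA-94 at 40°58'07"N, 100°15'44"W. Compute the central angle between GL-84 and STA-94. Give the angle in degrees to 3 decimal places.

GL-84: φ = +35.39639°, λ = -97.41361°
STA-94: φ = +40.96861°, λ = -100.26222°
Δφ = 5.5722°,  Δλ = -2.8486°
a = sin²(Δφ/2) + cos φ₁ cos φ₂ sin²(Δλ/2) = 0.002743
c = 2·arcsin(√a) = 0.104795 rad = 6.0043°

6.004°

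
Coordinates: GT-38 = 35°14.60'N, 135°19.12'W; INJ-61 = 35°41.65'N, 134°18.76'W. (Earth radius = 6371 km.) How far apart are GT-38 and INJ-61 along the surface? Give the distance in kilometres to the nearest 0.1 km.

GT-38: φ = +35.24333°, λ = -135.31867°
INJ-61: φ = +35.69417°, λ = -134.31267°
Δφ = 0.4508°,  Δλ = 1.0060°
a = sin²(Δφ/2) + cos φ₁ cos φ₂ sin²(Δλ/2) = 0.000067
c = 2·arcsin(√a) = 0.016322 rad = 0.9352°
d = R·c = 6371 × 0.016322 = 104.0 km

104.0 km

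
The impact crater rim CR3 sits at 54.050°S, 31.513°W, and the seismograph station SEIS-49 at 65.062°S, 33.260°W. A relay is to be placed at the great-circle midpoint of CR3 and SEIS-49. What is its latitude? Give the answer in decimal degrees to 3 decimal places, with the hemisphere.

Bx = cos φ₂ cos Δλ = 0.421441,  By = cos φ₂ sin Δλ = -0.012854
φₘ = atan2(sin φ₁ + sin φ₂, √((cos φ₁ + Bx)² + By²)) = -59.55883°
λₘ = λ₁ + atan2(By, cos φ₁ + Bx) = -32.24322°

59.559°S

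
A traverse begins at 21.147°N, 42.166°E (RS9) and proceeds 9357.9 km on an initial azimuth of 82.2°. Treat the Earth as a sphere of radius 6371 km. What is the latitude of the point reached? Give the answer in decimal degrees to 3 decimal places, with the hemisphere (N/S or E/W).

9.360°N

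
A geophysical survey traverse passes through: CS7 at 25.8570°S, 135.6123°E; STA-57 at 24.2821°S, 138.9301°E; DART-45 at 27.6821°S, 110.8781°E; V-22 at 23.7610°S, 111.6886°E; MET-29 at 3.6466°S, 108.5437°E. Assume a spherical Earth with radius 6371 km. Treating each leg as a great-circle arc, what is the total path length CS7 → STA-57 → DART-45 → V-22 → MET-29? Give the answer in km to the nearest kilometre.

CS7→STA-57: c = 0.059214 rad, d = 377.25 km
STA-57→DART-45: c = 0.443136 rad, d = 2823.22 km
DART-45→V-22: c = 0.069612 rad, d = 443.50 km
V-22→MET-29: c = 0.355041 rad, d = 2261.97 km
Total = 377.25 + 2823.22 + 443.50 + 2261.97 = 5905.94 km

5906 km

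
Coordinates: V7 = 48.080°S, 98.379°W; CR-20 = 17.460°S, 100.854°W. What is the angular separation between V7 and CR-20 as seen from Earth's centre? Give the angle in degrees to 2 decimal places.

30.69°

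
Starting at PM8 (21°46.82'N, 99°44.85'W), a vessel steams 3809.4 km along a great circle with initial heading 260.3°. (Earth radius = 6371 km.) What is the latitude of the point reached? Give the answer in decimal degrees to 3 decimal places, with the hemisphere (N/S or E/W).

12.627°N

PM8: φ = +21.78033°, λ = -99.74750°
δ = d/R = 3809.4/6371 = 0.597928 rad
φ₂ = arcsin(sin φ₁ cos δ + cos φ₁ sin δ cos θ)
   = arcsin(0.37105·0.82650 + 0.92861·0.56293·-0.16849) = 12.62661°
λ₂ = λ₁ + atan2(sin θ sin δ cos φ₁, cos δ − sin φ₁ sin φ₂) = -134.40263°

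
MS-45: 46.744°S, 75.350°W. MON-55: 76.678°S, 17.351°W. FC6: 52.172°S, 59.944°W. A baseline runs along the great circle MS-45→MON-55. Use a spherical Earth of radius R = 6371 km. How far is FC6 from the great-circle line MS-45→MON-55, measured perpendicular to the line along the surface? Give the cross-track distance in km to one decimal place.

759.3 km

δ₁₃ = central angle MS-45→FC6 = 0.198240 rad  (haversine)
θ₁₃ = bearing MS-45→FC6 = 124.181°,  θ₁₂ = bearing MS-45→MON-55 = 161.317°
dₓₜ = R·arcsin(sin δ₁₃ · sin(θ₁₃ − θ₁₂)) = 6371·arcsin(0.19694·sin(-37.137°)) = -759.299 km
|dₓₜ| = 759.299 km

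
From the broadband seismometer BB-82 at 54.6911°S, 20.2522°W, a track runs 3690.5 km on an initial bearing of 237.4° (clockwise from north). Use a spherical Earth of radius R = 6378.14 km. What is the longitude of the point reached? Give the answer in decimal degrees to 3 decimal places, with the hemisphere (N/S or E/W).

82.398°W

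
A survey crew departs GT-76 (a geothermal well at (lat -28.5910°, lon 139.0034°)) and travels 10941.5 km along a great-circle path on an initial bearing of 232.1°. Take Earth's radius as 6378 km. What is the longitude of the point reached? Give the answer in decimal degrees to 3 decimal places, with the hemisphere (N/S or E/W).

20.870°E

δ = d/R = 10941.5/6378 = 1.715506 rad
φ₂ = arcsin(sin φ₁ cos δ + cos φ₁ sin δ cos θ)
   = arcsin(-0.47855·-0.14421 + 0.87806·0.98955·-0.61429) = -27.69277°
λ₂ = λ₁ + atan2(sin θ sin δ cos φ₁, cos δ − sin φ₁ sin φ₂) = 20.86978°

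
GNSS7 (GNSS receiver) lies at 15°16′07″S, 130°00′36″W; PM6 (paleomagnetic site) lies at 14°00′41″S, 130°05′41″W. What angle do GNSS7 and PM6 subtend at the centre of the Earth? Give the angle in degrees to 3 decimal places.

GNSS7: φ = -15.26861°, λ = -130.01000°
PM6: φ = -14.01139°, λ = -130.09472°
Δφ = 1.2572°,  Δλ = -0.0847°
a = sin²(Δφ/2) + cos φ₁ cos φ₂ sin²(Δλ/2) = 0.000121
c = 2·arcsin(√a) = 0.021989 rad = 1.2599°

1.260°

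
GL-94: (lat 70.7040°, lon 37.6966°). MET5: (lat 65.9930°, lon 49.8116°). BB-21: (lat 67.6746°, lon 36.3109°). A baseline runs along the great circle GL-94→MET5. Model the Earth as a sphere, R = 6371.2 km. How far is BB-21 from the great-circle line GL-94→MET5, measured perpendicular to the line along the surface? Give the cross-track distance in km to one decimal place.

292.9 km

δ₁₃ = central angle GL-94→BB-21 = 0.053563 rad  (haversine)
θ₁₃ = bearing GL-94→BB-21 = 189.880°,  θ₁₂ = bearing GL-94→MET5 = 130.751°
dₓₜ = R·arcsin(sin δ₁₃ · sin(θ₁₃ − θ₁₂)) = 6371.2·arcsin(0.05354·sin(59.129°)) = 292.875 km
|dₓₜ| = 292.875 km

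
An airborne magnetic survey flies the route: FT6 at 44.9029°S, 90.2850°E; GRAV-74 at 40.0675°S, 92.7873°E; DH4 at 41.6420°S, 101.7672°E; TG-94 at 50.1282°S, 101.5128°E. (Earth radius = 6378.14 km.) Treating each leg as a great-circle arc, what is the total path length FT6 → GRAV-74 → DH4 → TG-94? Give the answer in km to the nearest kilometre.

2297 km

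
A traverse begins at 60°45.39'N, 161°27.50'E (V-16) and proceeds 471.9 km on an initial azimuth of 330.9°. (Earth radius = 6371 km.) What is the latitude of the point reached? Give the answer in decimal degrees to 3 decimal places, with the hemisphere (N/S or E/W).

V-16: φ = +60.75650°, λ = +161.45833°
δ = d/R = 471.9/6371 = 0.074070 rad
φ₂ = arcsin(sin φ₁ cos δ + cos φ₁ sin δ cos θ)
   = arcsin(0.87255·0.99726 + 0.48852·0.07400·0.87377) = 64.38871°
λ₂ = λ₁ + atan2(sin θ sin δ cos φ₁, cos δ − sin φ₁ sin φ₂) = 156.68240°

64.389°N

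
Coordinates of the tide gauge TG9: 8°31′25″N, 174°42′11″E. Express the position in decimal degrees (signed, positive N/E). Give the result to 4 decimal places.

+8.5236°, +174.7031°

lat: 8.5236° N → +8.5236°
lon: 174.7031° E → +174.7031°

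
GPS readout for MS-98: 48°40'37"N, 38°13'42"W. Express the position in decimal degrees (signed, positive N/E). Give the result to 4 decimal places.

+48.6769°, -38.2283°

lat: 48.6769° N → +48.6769°
lon: 38.2283° W → -38.2283°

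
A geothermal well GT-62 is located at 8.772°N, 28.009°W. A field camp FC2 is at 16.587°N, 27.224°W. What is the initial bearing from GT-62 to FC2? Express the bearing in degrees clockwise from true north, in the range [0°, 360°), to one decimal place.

Δλ = 0.7850°
y = sin Δλ · cos φ₂ = 0.013130
x = cos φ₁ sin φ₂ − sin φ₁ cos φ₂ cos Δλ = 0.135989
θ = atan2(y, x) = 5.5151° → 5.5151° (mod 360°)

5.5°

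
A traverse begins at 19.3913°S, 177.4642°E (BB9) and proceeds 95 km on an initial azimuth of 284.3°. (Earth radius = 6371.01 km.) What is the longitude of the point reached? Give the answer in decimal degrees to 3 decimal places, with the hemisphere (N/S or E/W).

δ = d/R = 95/6371.01 = 0.014911 rad
φ₂ = arcsin(sin φ₁ cos δ + cos φ₁ sin δ cos θ)
   = arcsin(-0.33202·0.99989 + 0.94327·0.01491·0.24700) = -19.17818°
λ₂ = λ₁ + atan2(sin θ sin δ cos φ₁, cos δ − sin φ₁ sin φ₂) = 176.58767°

176.588°E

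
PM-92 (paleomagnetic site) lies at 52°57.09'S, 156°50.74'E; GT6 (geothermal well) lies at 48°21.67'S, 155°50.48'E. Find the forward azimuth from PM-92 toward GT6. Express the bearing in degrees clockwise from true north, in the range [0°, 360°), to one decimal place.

351.7°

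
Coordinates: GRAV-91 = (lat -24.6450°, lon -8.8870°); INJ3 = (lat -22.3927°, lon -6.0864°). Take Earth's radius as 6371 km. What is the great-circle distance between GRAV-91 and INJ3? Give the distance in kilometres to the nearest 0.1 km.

379.8 km

Δφ = 2.2523°,  Δλ = 2.8006°
a = sin²(Δφ/2) + cos φ₁ cos φ₂ sin²(Δλ/2) = 0.000888
c = 2·arcsin(√a) = 0.059612 rad = 3.4155°
d = R·c = 6371 × 0.059612 = 379.8 km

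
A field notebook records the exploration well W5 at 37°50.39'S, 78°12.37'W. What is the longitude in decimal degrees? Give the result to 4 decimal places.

78.2062°W

78° + 12.37′/60 = 78 + 0.20617 = 78.2062°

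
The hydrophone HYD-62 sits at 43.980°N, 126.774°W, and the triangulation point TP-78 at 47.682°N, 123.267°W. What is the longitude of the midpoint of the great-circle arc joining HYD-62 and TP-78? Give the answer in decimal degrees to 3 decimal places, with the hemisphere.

125.079°W

Bx = cos φ₂ cos Δλ = 0.671984,  By = cos φ₂ sin Δλ = 0.041183
φₘ = atan2(sin φ₁ + sin φ₂, √((cos φ₁ + Bx)² + By²)) = 45.84440°
λₘ = λ₁ + atan2(By, cos φ₁ + Bx) = -125.07885°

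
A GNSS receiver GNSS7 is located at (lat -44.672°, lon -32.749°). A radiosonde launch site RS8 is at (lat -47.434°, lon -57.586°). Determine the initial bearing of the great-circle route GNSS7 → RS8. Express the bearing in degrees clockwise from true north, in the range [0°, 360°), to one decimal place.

Δλ = -24.8370°
y = sin Δλ · cos φ₂ = -0.284130
x = cos φ₁ sin φ₂ − sin φ₁ cos φ₂ cos Δλ = -0.092174
θ = atan2(y, x) = -107.9735° → 252.0265° (mod 360°)

252.0°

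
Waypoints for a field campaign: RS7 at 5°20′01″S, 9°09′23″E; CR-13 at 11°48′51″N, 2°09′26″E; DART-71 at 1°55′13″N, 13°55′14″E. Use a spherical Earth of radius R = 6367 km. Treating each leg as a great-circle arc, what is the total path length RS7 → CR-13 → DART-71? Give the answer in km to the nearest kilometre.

3756 km

RS7: φ = -5.33361°, λ = +9.15639°
CR-13: φ = +11.81417°, λ = +2.15722°
DART-71: φ = +1.92028°, λ = +13.92056°
RS7→CR-13: c = 0.323008 rad, d = 2056.59 km
CR-13→DART-71: c = 0.266942 rad, d = 1699.62 km
Total = 2056.59 + 1699.62 = 3756.21 km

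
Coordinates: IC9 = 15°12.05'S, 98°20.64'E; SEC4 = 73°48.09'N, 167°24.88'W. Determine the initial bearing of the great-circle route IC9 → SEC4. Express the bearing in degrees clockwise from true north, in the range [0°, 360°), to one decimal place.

16.8°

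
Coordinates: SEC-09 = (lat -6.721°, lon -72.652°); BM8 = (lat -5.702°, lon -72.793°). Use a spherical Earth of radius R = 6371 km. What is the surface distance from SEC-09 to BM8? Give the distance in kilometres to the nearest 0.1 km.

Δφ = 1.0190°,  Δλ = -0.1410°
a = sin²(Δφ/2) + cos φ₁ cos φ₂ sin²(Δλ/2) = 0.000081
c = 2·arcsin(√a) = 0.017952 rad = 1.0286°
d = R·c = 6371 × 0.017952 = 114.4 km

114.4 km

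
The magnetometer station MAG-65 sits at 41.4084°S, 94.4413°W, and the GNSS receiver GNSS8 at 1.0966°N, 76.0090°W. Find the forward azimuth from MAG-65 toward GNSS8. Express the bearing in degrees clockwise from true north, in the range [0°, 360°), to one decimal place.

26.2°

Δλ = 18.4323°
y = sin Δλ · cos φ₂ = 0.316126
x = cos φ₁ sin φ₂ − sin φ₁ cos φ₂ cos Δλ = 0.641728
θ = atan2(y, x) = 26.2256° → 26.2256° (mod 360°)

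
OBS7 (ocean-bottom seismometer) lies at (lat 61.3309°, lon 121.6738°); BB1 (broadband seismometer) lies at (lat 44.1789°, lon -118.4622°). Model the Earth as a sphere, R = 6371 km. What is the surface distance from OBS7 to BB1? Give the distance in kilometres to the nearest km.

Δφ = -17.1520°,  Δλ = 119.8640°
a = sin²(Δφ/2) + cos φ₁ cos φ₂ sin²(Δλ/2) = 0.279929
c = 2·arcsin(√a) = 1.115040 rad = 63.8871°
d = R·c = 6371 × 1.115040 = 7103.9 km

7104 km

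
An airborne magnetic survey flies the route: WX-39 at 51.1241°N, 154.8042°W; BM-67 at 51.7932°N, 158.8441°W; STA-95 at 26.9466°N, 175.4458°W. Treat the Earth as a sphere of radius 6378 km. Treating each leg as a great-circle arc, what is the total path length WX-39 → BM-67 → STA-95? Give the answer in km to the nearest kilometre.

WX-39→BM-67: c = 0.045452 rad, d = 289.89 km
BM-67→STA-95: c = 0.485477 rad, d = 3096.37 km
Total = 289.89 + 3096.37 = 3386.26 km

3386 km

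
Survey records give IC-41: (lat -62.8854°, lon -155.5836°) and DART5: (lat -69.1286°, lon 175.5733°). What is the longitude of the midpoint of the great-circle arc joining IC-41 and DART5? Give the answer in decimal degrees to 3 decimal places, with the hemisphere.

Bx = cos φ₂ cos Δλ = 0.312074,  By = cos φ₂ sin Δλ = -0.171870
φₘ = atan2(sin φ₁ + sin φ₂, √((cos φ₁ + Bx)² + By²)) = -66.67084°
λₘ = λ₁ + atan2(By, cos φ₁ + Bx) = -168.20038°

168.200°W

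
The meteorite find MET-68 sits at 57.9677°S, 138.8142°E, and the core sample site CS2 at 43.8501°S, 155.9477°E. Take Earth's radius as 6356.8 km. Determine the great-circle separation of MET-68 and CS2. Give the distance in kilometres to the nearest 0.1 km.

Δφ = 14.1176°,  Δλ = 17.1335°
a = sin²(Δφ/2) + cos φ₁ cos φ₂ sin²(Δλ/2) = 0.023589
c = 2·arcsin(√a) = 0.308394 rad = 17.6697°
d = R·c = 6356.8 × 0.308394 = 1960.4 km

1960.4 km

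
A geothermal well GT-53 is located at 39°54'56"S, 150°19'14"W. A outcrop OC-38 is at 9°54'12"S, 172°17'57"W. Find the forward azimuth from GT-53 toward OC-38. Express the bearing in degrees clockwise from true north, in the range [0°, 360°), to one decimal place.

GT-53: φ = -39.91556°, λ = -150.32056°
OC-38: φ = -9.90333°, λ = -172.29917°
Δλ = -21.9786°
y = sin Δλ · cos φ₂ = -0.368684
x = cos φ₁ sin φ₂ − sin φ₁ cos φ₂ cos Δλ = 0.454246
θ = atan2(y, x) = -39.0641° → 320.9359° (mod 360°)

320.9°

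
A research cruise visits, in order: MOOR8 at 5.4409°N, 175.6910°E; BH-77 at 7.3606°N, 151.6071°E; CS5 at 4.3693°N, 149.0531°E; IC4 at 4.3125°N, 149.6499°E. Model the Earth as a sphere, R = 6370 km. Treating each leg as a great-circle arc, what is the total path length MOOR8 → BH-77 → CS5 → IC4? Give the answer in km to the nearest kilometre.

MOOR8→BH-77: c = 0.419006 rad, d = 2669.07 km
BH-77→CS5: c = 0.068494 rad, d = 436.31 km
CS5→IC4: c = 0.010433 rad, d = 66.46 km
Total = 2669.07 + 436.31 + 66.46 = 3171.84 km

3172 km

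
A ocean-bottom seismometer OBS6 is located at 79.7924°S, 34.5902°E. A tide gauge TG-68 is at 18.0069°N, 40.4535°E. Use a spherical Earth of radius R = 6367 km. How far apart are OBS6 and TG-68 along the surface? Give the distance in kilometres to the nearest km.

Δφ = 97.7993°,  Δλ = 5.8633°
a = sin²(Δφ/2) + cos φ₁ cos φ₂ sin²(Δλ/2) = 0.568293
c = 2·arcsin(√a) = 1.707810 rad = 97.8503°
d = R·c = 6367 × 1.707810 = 10873.6 km

10874 km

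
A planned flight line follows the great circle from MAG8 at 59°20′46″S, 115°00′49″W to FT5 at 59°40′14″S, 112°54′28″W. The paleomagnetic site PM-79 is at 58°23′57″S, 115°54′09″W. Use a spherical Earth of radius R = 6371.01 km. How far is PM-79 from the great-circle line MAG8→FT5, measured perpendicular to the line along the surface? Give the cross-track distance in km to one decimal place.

MAG8: φ = -59.34611°, λ = -115.01361°
FT5: φ = -59.67056°, λ = -112.90778°
PM-79: φ = -58.39917°, λ = -115.90250°
δ₁₃ = central angle MAG8→PM-79 = 0.018370 rad  (haversine)
θ₁₃ = bearing MAG8→PM-79 = 333.734°,  θ₁₂ = bearing MAG8→FT5 = 107.796°
dₓₜ = R·arcsin(sin δ₁₃ · sin(θ₁₃ − θ₁₂)) = 6371.01·arcsin(0.01837·sin(225.938°)) = -84.098 km
|dₓₜ| = 84.098 km

84.1 km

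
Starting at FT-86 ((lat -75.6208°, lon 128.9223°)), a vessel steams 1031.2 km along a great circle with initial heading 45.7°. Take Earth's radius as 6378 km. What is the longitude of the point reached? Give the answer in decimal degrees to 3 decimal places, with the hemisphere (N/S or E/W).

146.950°E

δ = d/R = 1031.2/6378 = 0.161681 rad
φ₂ = arcsin(sin φ₁ cos δ + cos φ₁ sin δ cos θ)
   = arcsin(-0.96867·0.98696 + 0.24834·0.16098·0.69842) = -68.14357°
λ₂ = λ₁ + atan2(sin θ sin δ cos φ₁, cos δ − sin φ₁ sin φ₂) = 146.94962°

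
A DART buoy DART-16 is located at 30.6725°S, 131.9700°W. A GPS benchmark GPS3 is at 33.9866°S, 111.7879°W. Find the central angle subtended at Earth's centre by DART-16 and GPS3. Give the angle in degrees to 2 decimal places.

17.34°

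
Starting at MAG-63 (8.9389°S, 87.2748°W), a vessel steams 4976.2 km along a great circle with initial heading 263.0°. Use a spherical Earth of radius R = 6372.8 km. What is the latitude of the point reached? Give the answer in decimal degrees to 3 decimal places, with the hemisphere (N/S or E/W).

11.251°S

δ = d/R = 4976.2/6372.8 = 0.780850 rad
φ₂ = arcsin(sin φ₁ cos δ + cos φ₁ sin δ cos θ)
   = arcsin(-0.15538·0.71032 + 0.98785·0.70388·-0.12187) = -11.25112°
λ₂ = λ₁ + atan2(sin θ sin δ cos φ₁, cos δ − sin φ₁ sin φ₂) = -132.69933°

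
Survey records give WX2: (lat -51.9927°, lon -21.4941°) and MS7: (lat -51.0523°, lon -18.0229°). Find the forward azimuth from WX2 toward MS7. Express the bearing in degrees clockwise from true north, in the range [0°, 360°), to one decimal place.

67.8°

Δλ = 3.4712°
y = sin Δλ · cos φ₂ = 0.038060
x = cos φ₁ sin φ₂ − sin φ₁ cos φ₂ cos Δλ = 0.015504
θ = atan2(y, x) = 67.8368° → 67.8368° (mod 360°)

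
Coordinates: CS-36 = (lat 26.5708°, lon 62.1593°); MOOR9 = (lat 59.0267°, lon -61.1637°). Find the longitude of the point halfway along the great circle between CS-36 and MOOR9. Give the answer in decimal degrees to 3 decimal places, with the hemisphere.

Bx = cos φ₂ cos Δλ = -0.282721,  By = cos φ₂ sin Δλ = -0.430025
φₘ = atan2(sin φ₁ + sin φ₂, √((cos φ₁ + Bx)² + By²)) = 60.18404°
λₘ = λ₁ + atan2(By, cos φ₁ + Bx) = 27.05037°

27.050°E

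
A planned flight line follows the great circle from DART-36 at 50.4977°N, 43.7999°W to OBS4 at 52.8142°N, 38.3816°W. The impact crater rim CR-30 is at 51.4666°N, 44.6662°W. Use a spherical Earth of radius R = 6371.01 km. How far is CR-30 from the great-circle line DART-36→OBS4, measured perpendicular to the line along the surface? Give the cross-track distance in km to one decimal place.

122.5 km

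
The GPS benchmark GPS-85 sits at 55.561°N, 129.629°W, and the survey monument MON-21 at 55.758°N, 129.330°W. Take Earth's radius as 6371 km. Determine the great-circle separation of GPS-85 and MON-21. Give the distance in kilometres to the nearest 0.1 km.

28.8 km

Δφ = 0.1970°,  Δλ = 0.2990°
a = sin²(Δφ/2) + cos φ₁ cos φ₂ sin²(Δλ/2) = 0.000005
c = 2·arcsin(√a) = 0.004526 rad = 0.2593°
d = R·c = 6371 × 0.004526 = 28.8 km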